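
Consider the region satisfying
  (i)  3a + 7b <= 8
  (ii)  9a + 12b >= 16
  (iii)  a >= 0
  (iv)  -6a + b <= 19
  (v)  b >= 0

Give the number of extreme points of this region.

Of the 10 pairwise boundary intersections, those satisfying every inequality are:
  (16/27, 8/9)
  (8/3, 0)
  (16/9, 0)

3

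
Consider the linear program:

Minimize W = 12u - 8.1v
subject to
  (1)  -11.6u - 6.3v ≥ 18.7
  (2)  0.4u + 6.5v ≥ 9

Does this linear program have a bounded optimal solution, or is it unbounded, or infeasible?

From the feasible point (-17825/7288, 2797/1822), moving in the direction (-6.5, 0.4) keeps every constraint satisfied while W decreases without bound.

unbounded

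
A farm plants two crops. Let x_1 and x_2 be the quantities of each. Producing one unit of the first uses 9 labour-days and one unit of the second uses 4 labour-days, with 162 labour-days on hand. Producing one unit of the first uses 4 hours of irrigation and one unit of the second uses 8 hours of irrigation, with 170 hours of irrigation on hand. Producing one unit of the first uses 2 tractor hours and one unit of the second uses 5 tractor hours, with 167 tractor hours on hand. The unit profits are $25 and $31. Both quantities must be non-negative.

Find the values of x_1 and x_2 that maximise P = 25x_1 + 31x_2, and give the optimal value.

Vertices and P = 25x_1 + 31x_2:
  (0, 0) → P = 0
  (0, 85/4) → P = 2635/4
  (18, 0) → P = 450
  (11, 63/4) → P = 3053/4

The optimum lies where 9x_1 + 4x_2 = 162 and 4x_1 + 8x_2 = 170.
Solving simultaneously gives x_1 = 11, x_2 = 63/4.

x_1 = 11, x_2 = 63/4, maximum P = 3053/4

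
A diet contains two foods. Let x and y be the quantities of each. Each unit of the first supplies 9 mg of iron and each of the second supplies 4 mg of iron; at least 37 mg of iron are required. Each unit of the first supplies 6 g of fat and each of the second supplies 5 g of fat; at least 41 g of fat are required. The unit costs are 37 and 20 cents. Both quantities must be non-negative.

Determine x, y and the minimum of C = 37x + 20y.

Corner points and C = 37x + 20y:
  (0, 37/4) → C = 185
  (41/6, 0) → C = 1517/6
  (1, 7) → C = 177
The feasible region is unbounded (it extends along (0, 1), (1, 0)), but C strictly increases along every unbounded feasible direction, so there is no improving ray and the minimum is attained at a vertex.

x = 1, y = 7, minimum C = 177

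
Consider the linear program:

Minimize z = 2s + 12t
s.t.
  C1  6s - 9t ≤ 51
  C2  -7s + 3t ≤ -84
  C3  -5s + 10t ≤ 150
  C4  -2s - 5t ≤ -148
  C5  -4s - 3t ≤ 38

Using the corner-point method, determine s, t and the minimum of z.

Feasible corners and z = 2s + 12t:
  (124, 77) → z = 1172
  (529/16, 131/8) → z = 2101/8
  (258/11, 294/11) → z = 4044/11
  (864/41, 868/41) → z = 12144/41

At the optimal vertex, 6s - 9t = 51 and -2s - 5t = -148.
Solving simultaneously gives s = 529/16, t = 131/8.

s = 529/16, t = 131/8, minimum z = 2101/8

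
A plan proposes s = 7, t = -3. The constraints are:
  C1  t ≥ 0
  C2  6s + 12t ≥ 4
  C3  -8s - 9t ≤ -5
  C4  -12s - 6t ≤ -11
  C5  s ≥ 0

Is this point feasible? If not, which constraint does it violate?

not feasible — violates C1

Constraint C1: t = -3, which is not ≥ 0. All other constraints are satisfied.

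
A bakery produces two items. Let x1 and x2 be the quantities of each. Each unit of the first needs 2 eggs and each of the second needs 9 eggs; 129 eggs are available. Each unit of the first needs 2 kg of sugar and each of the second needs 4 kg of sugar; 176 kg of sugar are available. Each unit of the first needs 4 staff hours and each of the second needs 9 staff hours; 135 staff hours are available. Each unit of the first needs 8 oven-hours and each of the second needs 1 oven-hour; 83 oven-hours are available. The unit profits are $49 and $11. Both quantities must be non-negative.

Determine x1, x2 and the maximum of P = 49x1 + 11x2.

x1 = 9, x2 = 11, maximum P = 562

Vertices and P = 49x1 + 11x2:
  (0, 0) → P = 0
  (0, 43/3) → P = 473/3
  (83/8, 0) → P = 4067/8
  (3, 41/3) → P = 892/3
  (9, 11) → P = 562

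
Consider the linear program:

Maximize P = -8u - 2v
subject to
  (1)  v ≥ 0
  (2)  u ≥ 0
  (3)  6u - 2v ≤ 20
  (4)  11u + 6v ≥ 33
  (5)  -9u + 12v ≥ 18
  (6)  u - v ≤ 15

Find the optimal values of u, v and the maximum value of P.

u = 0, v = 11/2, maximum P = -11

Feasible corners and P = -8u - 2v:
  (0, 11/2) → P = -11
  (46/9, 16/3) → P = -464/9
  (48/31, 165/62) → P = -549/31
The feasible region is unbounded (it extends along (0, 1), (1, 3)), but P strictly decreases along every unbounded feasible direction, so there is no improving ray and the maximum is attained at a vertex.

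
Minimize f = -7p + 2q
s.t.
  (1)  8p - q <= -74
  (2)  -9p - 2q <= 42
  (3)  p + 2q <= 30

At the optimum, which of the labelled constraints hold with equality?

(1) and (2)

Vertices and f = -7p + 2q:
  (-38/5, 66/5) → f = 398/5
  (-118/17, 314/17) → f = 1454/17
  (-9, 39/2) → f = 102

The minimum is at (-38/5, 66/5). Substituting into each constraint, equality holds for (1) and (2); the remaining constraints have slack.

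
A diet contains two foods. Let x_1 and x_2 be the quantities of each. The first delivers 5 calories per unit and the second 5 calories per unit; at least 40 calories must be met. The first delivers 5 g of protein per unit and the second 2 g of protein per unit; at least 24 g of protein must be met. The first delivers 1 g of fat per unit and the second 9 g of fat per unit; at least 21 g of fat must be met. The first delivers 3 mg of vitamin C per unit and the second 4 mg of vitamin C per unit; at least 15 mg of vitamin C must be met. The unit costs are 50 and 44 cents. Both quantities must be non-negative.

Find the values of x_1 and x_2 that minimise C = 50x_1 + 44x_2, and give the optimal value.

Corner points and C = 50x_1 + 44x_2:
  (0, 12) → C = 528
  (21, 0) → C = 1050
  (8/3, 16/3) → C = 368
  (51/8, 13/8) → C = 1561/4
The feasible region is unbounded (it extends along (0, 1), (1, 0)), but C strictly increases along every unbounded feasible direction, so there is no improving ray and the minimum is attained at a vertex.

x_1 = 8/3, x_2 = 16/3, minimum C = 368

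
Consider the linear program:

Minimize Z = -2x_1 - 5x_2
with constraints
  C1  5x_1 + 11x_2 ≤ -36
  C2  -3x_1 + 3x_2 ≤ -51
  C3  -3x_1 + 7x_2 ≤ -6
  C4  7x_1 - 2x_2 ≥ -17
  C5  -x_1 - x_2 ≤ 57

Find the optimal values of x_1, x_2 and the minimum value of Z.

The feasible region is unbounded (it extends along (1, -1), (11, -5)), but Z strictly increases along every unbounded feasible direction, so there is no improving ray and the minimum is attained at a vertex.

The optimum lies where 5x_1 + 11x_2 = -36 and -3x_1 + 3x_2 = -51.
Solving simultaneously gives x_1 = 151/16, x_2 = -121/16.

x_1 = 151/16, x_2 = -121/16, minimum Z = 303/16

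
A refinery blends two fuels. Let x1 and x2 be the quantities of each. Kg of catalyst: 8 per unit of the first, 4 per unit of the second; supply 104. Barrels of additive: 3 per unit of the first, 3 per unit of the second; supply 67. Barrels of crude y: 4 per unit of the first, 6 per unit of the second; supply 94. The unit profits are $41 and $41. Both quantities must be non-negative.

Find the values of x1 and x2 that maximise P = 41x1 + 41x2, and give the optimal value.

The binding constraints are 8x1 + 4x2 = 104 and 4x1 + 6x2 = 94.
Solving simultaneously gives x1 = 31/4, x2 = 21/2.

x1 = 31/4, x2 = 21/2, maximum P = 2993/4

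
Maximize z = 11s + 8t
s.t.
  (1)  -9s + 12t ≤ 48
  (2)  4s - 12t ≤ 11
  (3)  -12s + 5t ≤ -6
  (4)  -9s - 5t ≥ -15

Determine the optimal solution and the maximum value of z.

s = 1, t = 6/5, maximum z = 103/5

Corner points and z = 11s + 8t:
  (17/124, -27/31) → z = -677/124
  (235/128, -39/128) → z = 2273/128
  (1, 6/5) → z = 103/5

The optimum lies where -12s + 5t = -6 and -9s - 5t = -15.
Solving simultaneously gives s = 1, t = 6/5.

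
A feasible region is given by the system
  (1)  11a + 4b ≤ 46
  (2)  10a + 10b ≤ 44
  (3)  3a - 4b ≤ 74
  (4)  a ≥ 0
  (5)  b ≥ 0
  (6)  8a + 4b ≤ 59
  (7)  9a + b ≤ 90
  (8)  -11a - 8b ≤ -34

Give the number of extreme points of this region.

Pairwise boundary intersections that survive every other constraint:
  (142/35, 12/35)
  (46/11, 0)
  (0, 22/5)
  (0, 17/4)
  (34/11, 0)

5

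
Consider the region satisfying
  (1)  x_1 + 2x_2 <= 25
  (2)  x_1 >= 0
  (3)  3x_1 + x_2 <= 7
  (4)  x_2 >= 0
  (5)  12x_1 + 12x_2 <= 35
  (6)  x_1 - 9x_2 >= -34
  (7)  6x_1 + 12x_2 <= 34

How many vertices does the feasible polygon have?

5

Of the 20 pairwise boundary intersections, those satisfying every inequality are:
  (0, 0)
  (0, 17/6)
  (7/3, 0)
  (49/24, 7/8)
  (1/6, 11/4)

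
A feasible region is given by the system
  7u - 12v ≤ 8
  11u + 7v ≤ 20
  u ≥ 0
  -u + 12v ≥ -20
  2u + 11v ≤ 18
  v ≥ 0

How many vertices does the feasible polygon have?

5

Of the 15 pairwise boundary intersections, those satisfying every inequality are:
  (296/181, 52/181)
  (8/7, 0)
  (94/107, 158/107)
  (0, 18/11)
  (0, 0)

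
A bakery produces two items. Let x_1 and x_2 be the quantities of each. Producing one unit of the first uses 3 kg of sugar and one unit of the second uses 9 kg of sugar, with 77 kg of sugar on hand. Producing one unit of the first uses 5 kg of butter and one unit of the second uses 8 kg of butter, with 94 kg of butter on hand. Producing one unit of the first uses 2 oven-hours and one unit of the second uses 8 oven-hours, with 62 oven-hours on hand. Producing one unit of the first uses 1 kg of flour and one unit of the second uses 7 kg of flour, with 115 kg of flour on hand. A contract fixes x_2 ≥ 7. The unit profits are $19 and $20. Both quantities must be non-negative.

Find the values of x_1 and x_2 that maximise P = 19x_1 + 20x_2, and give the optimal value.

Extreme points and P = 19x_1 + 20x_2:
  (0, 31/4) → P = 155
  (0, 7) → P = 140
  (3, 7) → P = 197

x_1 = 3, x_2 = 7, maximum P = 197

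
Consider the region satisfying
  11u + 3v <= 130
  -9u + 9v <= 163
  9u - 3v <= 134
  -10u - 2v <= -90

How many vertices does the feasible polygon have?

The feasible vertices (each the meet of two boundaries and inside every other half-plane) are:
  (227/42, 2963/126)
  (66/5, -76/15)
  (121/27, 610/27)
  (269/24, -265/24)

4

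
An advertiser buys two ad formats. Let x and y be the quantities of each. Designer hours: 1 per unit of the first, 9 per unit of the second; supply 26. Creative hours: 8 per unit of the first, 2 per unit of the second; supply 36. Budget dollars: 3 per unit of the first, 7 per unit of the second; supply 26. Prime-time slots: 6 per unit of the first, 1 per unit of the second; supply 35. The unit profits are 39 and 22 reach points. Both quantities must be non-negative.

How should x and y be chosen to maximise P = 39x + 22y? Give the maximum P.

x = 4, y = 2, maximum P = 200

Feasible corners and P = 39x + 22y:
  (0, 0) → P = 0
  (0, 26/9) → P = 572/9
  (9/2, 0) → P = 351/2
  (13/5, 13/5) → P = 793/5
  (4, 2) → P = 200

At the optimal vertex, 8x + 2y = 36 and 3x + 7y = 26.
Solving simultaneously gives x = 4, y = 2.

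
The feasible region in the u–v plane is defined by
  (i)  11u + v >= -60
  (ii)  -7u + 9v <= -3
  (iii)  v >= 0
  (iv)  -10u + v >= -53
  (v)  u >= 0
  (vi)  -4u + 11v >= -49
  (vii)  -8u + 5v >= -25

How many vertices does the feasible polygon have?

3

Intersecting each pair of boundary lines and keeping only the points that satisfy every inequality leaves:
  (3/7, 0)
  (210/37, 151/37)
  (25/8, 0)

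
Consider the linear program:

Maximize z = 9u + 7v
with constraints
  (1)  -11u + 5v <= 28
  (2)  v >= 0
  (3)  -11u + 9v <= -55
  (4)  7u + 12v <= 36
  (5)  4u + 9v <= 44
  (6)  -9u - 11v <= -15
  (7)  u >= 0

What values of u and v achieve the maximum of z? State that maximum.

Corner points and z = 9u + 7v:
  (5, 0) → z = 45
  (36/7, 0) → z = 324/7
  (328/65, 11/195) → z = 8933/195

u = 36/7, v = 0, maximum z = 324/7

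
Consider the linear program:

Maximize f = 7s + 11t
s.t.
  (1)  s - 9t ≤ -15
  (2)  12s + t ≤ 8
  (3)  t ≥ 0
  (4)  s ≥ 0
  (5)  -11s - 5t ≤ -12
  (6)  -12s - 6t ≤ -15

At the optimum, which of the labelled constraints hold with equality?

Feasible corners and f = 7s + 11t:
  (57/109, 188/109) → f = 2467/109
  (15/38, 65/38) → f = 410/19
  (0, 8) → f = 88
  (0, 5/2) → f = 55/2

The maximum is at (0, 8). Substituting into each constraint, equality holds for (2) and (4); the remaining constraints have slack.

(2) and (4)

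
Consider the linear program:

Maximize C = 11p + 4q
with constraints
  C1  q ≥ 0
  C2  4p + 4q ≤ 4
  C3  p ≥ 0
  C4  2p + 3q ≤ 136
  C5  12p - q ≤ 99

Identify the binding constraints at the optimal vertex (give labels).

Extreme points and C = 11p + 4q:
  (1, 0) → C = 11
  (0, 0) → C = 0
  (0, 1) → C = 4

The maximum is at (1, 0). Substituting into each constraint, equality holds for C1 and C2; the remaining constraints have slack.

C1 and C2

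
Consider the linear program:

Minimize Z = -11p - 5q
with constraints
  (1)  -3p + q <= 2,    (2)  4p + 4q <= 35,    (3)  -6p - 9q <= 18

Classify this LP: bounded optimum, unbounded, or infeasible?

Extreme points and Z = -11p - 5q:
  (27/16, 113/16) → Z = -431/8
  (-12/11, -14/11) → Z = 202/11
  (129/4, -47/2) → Z = -949/4
The feasible region has finitely many vertices and no improving ray; the minimum is -949/4 at (129/4, -47/2).

bounded optimum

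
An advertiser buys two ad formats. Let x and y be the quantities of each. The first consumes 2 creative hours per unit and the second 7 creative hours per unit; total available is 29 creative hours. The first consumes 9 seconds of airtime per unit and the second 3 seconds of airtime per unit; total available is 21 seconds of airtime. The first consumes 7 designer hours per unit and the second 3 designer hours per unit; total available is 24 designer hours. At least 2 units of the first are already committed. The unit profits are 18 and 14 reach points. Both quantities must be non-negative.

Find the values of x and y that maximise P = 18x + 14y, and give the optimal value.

x = 2, y = 1, maximum P = 50

Vertices and P = 18x + 14y:
  (7/3, 0) → P = 42
  (2, 0) → P = 36
  (2, 1) → P = 50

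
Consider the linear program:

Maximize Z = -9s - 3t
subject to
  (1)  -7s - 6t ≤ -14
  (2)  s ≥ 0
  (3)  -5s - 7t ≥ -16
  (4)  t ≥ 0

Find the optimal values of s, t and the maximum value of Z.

Corner points and Z = -9s - 3t:
  (2/19, 42/19) → Z = -144/19
  (2, 0) → Z = -18
  (16/5, 0) → Z = -144/5

The optimum lies where -7s - 6t = -14 and -5s - 7t = -16.
Solving simultaneously gives s = 2/19, t = 42/19.

s = 2/19, t = 42/19, maximum Z = -144/19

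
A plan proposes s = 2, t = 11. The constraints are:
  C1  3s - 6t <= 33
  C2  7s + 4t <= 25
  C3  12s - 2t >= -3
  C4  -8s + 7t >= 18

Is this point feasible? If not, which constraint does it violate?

Constraint C2: 7s + 4t = 58, which is not ≤ 25. All other constraints are satisfied.

not feasible — violates C2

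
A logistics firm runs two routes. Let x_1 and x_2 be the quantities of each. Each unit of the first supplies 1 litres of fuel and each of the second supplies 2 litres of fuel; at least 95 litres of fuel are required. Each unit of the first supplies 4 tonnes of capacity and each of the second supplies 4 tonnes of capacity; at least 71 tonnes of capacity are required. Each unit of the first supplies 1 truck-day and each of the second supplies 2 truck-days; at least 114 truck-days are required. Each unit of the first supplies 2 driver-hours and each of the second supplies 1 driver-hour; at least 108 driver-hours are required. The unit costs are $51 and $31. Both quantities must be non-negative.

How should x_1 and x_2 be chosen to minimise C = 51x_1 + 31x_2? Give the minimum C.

Extreme points and C = 51x_1 + 31x_2:
  (0, 108) → C = 3348
  (114, 0) → C = 5814
  (34, 40) → C = 2974
The feasible region is unbounded (it extends along (0, 1), (1, 0)), but C strictly increases along every unbounded feasible direction, so there is no improving ray and the minimum is attained at a vertex.

The optimum lies where x_1 + 2x_2 = 114 and 2x_1 + x_2 = 108.
Solving simultaneously gives x_1 = 34, x_2 = 40.

x_1 = 34, x_2 = 40, minimum C = 2974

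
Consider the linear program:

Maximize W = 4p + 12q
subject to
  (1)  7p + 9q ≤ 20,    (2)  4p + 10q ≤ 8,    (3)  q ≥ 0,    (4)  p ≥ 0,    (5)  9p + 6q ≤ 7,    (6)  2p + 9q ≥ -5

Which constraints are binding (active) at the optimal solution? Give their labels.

Feasible corners and W = 4p + 12q:
  (0, 4/5) → W = 48/5
  (1/3, 2/3) → W = 28/3
  (0, 0) → W = 0
  (7/9, 0) → W = 28/9

The maximum is at (0, 4/5). Substituting into each constraint, equality holds for (2) and (4); the remaining constraints have slack.

(2) and (4)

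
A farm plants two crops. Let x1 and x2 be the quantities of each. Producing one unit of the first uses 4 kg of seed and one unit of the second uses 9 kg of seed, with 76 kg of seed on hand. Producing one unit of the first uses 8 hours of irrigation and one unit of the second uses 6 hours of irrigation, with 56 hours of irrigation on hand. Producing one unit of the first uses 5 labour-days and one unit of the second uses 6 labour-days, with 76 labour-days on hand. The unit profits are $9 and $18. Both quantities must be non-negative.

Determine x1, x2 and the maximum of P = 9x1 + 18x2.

x1 = 1, x2 = 8, maximum P = 153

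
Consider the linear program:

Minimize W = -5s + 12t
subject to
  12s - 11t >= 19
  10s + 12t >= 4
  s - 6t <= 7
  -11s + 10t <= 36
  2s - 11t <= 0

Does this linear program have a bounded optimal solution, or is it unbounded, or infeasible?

From the feasible point (19/10, 19/55), moving in the direction (11, 2) keeps every constraint satisfied while W decreases without bound.

unbounded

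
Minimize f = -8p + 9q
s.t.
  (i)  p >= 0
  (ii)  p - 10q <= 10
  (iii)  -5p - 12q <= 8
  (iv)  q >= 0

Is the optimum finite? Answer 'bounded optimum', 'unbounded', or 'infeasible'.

unbounded

From the feasible point (0, 0), moving in the direction (10, 1) keeps every constraint satisfied while f decreases without bound.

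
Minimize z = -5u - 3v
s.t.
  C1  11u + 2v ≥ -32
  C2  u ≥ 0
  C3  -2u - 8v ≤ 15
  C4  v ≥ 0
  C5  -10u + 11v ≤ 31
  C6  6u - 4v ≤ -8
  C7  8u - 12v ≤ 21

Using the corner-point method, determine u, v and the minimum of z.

Vertices and z = -5u - 3v:
  (0, 31/11) → z = -93/11
  (0, 2) → z = -6
  (18/13, 53/13) → z = -249/13

u = 18/13, v = 53/13, minimum z = -249/13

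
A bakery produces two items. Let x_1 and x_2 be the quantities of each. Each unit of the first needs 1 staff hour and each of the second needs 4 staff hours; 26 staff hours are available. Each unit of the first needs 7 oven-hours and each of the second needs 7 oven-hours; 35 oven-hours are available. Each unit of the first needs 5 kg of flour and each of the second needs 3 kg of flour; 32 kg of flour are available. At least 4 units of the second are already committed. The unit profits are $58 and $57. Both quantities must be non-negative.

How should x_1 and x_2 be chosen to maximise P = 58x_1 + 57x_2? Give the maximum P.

x_1 = 1, x_2 = 4, maximum P = 286

The binding constraints are 7x_1 + 7x_2 = 35 and x_2 = 4.
Solving simultaneously gives x_1 = 1, x_2 = 4.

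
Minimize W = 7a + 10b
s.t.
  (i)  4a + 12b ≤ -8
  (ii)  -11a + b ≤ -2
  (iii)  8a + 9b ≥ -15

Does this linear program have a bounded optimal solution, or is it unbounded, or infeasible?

From the feasible point (2/17, -12/17), moving in the direction (9, -8) keeps every constraint satisfied while W decreases without bound.

unbounded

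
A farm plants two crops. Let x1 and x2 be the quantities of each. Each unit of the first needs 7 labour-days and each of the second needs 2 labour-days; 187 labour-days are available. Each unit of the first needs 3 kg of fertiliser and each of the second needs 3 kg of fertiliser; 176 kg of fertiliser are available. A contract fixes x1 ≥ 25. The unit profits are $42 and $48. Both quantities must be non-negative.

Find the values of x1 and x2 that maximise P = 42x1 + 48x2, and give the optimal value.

Feasible corners and P = 42x1 + 48x2:
  (187/7, 0) → P = 1122
  (25, 0) → P = 1050
  (25, 6) → P = 1338

x1 = 25, x2 = 6, maximum P = 1338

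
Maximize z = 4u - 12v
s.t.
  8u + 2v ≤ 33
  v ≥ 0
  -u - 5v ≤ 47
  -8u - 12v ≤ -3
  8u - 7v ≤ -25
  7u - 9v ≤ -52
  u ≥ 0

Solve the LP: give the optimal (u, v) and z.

Feasible corners and z = 4u - 12v:
  (193/86, 647/86) → z = -3496/43
  (0, 33/2) → z = -198
  (0, 52/9) → z = -208/3

At the optimal vertex, 7u - 9v = -52 and u = 0.
Solving simultaneously gives u = 0, v = 52/9.

u = 0, v = 52/9, maximum z = -208/3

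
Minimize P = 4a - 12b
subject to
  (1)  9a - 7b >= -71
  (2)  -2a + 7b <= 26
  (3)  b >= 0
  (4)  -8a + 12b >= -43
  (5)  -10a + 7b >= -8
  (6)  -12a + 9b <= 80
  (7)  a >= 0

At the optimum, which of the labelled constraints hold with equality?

(2) and (7)

Corner points and P = 4a - 12b:
  (17/4, 69/14) → P = -295/7
  (0, 26/7) → P = -312/7
  (4/5, 0) → P = 16/5
  (0, 0) → P = 0

The minimum is at (0, 26/7). Substituting into each constraint, equality holds for (2) and (7); the remaining constraints have slack.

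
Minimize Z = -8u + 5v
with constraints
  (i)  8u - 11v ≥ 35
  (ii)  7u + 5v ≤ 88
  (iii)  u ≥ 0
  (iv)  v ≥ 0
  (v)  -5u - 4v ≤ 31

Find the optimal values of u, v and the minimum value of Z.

u = 88/7, v = 0, minimum Z = -704/7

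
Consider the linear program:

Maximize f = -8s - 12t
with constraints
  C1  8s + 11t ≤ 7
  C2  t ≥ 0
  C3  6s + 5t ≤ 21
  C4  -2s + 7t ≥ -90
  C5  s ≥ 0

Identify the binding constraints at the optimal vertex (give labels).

C2 and C5

Vertices and f = -8s - 12t:
  (7/8, 0) → f = -7
  (0, 7/11) → f = -84/11
  (0, 0) → f = 0

The maximum is at (0, 0). Substituting into each constraint, equality holds for C2 and C5; the remaining constraints have slack.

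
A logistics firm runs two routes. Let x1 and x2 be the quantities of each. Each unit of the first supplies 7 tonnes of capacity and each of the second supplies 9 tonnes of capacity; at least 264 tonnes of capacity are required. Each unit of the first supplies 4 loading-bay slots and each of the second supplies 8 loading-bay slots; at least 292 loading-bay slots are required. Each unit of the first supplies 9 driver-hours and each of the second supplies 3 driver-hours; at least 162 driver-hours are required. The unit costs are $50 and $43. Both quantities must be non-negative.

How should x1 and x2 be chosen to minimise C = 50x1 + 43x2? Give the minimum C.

x1 = 7, x2 = 33, minimum C = 1769

The feasible region is unbounded (it extends along (0, 1), (1, 0)), but C strictly increases along every unbounded feasible direction, so there is no improving ray and the minimum is attained at a vertex.

The binding constraints are 4x1 + 8x2 = 292 and 9x1 + 3x2 = 162.
Solving simultaneously gives x1 = 7, x2 = 33.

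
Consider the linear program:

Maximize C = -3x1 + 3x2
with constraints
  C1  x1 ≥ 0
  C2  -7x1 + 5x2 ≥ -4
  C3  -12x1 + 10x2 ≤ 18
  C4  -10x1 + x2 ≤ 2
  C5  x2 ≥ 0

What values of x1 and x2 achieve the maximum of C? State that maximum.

x1 = 13, x2 = 87/5, maximum C = 66/5

Vertices and C = -3x1 + 3x2:
  (0, 9/5) → C = 27/5
  (0, 0) → C = 0
  (13, 87/5) → C = 66/5
  (4/7, 0) → C = -12/7

The optimum lies where -7x1 + 5x2 = -4 and -12x1 + 10x2 = 18.
Solving simultaneously gives x1 = 13, x2 = 87/5.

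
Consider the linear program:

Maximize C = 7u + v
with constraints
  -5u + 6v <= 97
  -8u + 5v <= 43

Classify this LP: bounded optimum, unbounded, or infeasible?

From the feasible point (227/23, 561/23), moving in the direction (6, 5) keeps every constraint satisfied while C increases without bound.

unbounded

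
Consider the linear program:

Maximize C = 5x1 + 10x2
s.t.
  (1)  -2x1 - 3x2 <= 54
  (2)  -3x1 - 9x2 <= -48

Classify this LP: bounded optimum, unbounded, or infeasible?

From the feasible point (-70, 86/3), moving in the direction (-3, 2) keeps every constraint satisfied while C increases without bound.

unbounded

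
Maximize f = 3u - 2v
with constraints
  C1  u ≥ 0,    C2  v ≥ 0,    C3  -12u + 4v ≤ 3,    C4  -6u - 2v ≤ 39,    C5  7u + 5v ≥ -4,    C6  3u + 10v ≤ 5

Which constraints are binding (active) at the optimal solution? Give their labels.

C2 and C6

Feasible corners and f = 3u - 2v:
  (0, 0) → f = 0
  (0, 1/2) → f = -1
  (5/3, 0) → f = 5

The maximum is at (5/3, 0). Substituting into each constraint, equality holds for C2 and C6; the remaining constraints have slack.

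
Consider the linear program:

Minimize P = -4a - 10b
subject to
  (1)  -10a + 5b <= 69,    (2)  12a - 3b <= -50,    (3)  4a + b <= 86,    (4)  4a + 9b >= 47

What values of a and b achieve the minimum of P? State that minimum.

Feasible corners and P = -4a - 10b:
  (-43/30, 164/15) → P = -518/5
  (-193/55, 373/55) → P = -2958/55
  (-103/40, 191/30) → P = -1601/30

The binding constraints are -10a + 5b = 69 and 12a - 3b = -50.
Solving simultaneously gives a = -43/30, b = 164/15.

a = -43/30, b = 164/15, minimum P = -518/5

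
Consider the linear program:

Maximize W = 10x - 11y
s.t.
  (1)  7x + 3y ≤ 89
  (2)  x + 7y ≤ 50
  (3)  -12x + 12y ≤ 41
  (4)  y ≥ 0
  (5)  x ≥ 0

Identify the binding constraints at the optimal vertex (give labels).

Feasible corners and W = 10x - 11y:
  (473/46, 261/46) → W = 1859/46
  (89/7, 0) → W = 890/7
  (313/96, 641/96) → W = -1307/32
  (0, 41/12) → W = -451/12
  (0, 0) → W = 0

The maximum is at (89/7, 0). Substituting into each constraint, equality holds for (1) and (4); the remaining constraints have slack.

(1) and (4)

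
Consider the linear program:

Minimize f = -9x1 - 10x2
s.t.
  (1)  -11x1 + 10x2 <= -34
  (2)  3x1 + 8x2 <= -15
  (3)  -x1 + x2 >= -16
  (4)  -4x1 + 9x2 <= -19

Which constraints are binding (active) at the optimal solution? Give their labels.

Extreme points and f = -9x1 - 10x2:
  (61/59, -267/118) → f = 786/59
  (-126, -142) → f = 2554
  (113/11, -63/11) → f = -387/11

The minimum is at (113/11, -63/11). Substituting into each constraint, equality holds for (2) and (3); the remaining constraints have slack.

(2) and (3)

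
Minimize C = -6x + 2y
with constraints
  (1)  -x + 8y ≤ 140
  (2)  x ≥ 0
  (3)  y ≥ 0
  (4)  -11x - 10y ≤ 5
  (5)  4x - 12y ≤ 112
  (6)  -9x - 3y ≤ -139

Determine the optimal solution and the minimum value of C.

x = 644/5, y = 168/5, minimum C = -3528/5

Feasible corners and C = -6x + 2y:
  (644/5, 168/5) → C = -3528/5
  (692/75, 1399/75) → C = -1354/75
  (28, 0) → C = -168
  (139/9, 0) → C = -278/3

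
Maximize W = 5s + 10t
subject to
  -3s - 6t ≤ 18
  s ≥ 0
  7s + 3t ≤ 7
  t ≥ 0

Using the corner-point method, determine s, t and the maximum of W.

Vertices and W = 5s + 10t:
  (0, 7/3) → W = 70/3
  (0, 0) → W = 0
  (1, 0) → W = 5

The binding constraints are s = 0 and 7s + 3t = 7.
Solving simultaneously gives s = 0, t = 7/3.

s = 0, t = 7/3, maximum W = 70/3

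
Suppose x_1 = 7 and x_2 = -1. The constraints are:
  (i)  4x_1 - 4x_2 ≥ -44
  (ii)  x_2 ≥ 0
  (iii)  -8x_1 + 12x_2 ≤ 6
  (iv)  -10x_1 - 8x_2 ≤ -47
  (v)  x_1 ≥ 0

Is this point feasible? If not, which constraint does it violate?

Constraint (ii): x_2 = -1, which is not ≥ 0. All other constraints are satisfied.

not feasible — violates (ii)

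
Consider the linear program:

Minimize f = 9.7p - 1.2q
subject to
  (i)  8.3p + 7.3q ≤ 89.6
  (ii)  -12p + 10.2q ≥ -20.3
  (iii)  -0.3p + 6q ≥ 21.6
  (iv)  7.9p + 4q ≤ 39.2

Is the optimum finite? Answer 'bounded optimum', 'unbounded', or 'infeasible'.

From the feasible point (-7224/2447, 38248/2447), moving in the direction (-6, -0.3) keeps every constraint satisfied while f decreases without bound.

unbounded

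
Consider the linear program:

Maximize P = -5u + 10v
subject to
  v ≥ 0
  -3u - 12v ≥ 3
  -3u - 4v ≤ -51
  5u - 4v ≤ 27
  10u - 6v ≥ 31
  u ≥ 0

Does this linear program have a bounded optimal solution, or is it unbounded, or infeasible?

The boundaries -3u - 4v = -51 and 5u - 4v = 27 meet at (39/4, 87/16), but that point violates -3u - 12v ≥ 3. Every candidate vertex is excluded by some other constraint, so the feasible region is empty.

infeasible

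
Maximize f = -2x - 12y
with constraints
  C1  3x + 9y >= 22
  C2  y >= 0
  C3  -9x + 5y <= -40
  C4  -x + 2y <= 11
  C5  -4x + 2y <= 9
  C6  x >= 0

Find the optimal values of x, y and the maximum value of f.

Corner points and f = -2x - 12y:
  (22/3, 0) → f = -44/3
  (235/48, 13/16) → f = -469/24
  (135/13, 139/13) → f = -1938/13
The feasible region is unbounded (it extends along (2, 1), (1, 0)), but f strictly decreases along every unbounded feasible direction, so there is no improving ray and the maximum is attained at a vertex.

At the optimal vertex, 3x + 9y = 22 and y = 0.
Solving simultaneously gives x = 22/3, y = 0.

x = 22/3, y = 0, maximum f = -44/3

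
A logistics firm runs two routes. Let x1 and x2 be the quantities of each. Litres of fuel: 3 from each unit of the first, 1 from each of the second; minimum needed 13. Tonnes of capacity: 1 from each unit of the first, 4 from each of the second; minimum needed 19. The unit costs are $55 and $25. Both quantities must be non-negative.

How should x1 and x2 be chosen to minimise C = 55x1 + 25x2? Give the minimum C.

Vertices and C = 55x1 + 25x2:
  (0, 13) → C = 325
  (19, 0) → C = 1045
  (3, 4) → C = 265
The feasible region is unbounded (it extends along (0, 1), (1, 0)), but C strictly increases along every unbounded feasible direction, so there is no improving ray and the minimum is attained at a vertex.

x1 = 3, x2 = 4, minimum C = 265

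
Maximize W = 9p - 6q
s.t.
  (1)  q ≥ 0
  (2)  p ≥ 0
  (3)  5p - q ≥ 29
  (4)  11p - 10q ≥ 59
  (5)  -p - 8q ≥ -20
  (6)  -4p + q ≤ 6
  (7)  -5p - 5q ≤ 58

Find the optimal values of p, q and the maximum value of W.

p = 20, q = 0, maximum W = 180

Feasible corners and W = 9p - 6q:
  (29/5, 0) → W = 261/5
  (20, 0) → W = 180
  (77/13, 8/13) → W = 645/13
  (48/7, 23/14) → W = 363/7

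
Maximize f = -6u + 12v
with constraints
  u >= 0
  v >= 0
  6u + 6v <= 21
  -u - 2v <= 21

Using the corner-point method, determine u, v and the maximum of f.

Vertices and f = -6u + 12v:
  (0, 0) → f = 0
  (0, 7/2) → f = 42
  (7/2, 0) → f = -21

The binding constraints are u = 0 and 6u + 6v = 21.
Solving simultaneously gives u = 0, v = 7/2.

u = 0, v = 7/2, maximum f = 42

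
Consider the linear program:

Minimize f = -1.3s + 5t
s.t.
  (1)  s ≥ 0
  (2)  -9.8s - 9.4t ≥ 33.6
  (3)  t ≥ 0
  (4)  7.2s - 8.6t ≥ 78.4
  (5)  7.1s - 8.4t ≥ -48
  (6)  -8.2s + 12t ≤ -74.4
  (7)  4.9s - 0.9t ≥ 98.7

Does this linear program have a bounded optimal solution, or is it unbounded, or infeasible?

infeasible

The boundaries s = 0 and 4.9s - 0.9t = 98.7 meet at (0, -329/3), but that point violates t ≥ 0. Every candidate vertex is excluded by some other constraint, so the feasible region is empty.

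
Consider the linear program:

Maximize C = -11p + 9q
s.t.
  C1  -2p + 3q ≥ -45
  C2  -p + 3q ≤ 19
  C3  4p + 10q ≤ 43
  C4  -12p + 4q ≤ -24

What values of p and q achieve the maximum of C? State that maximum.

The optimum lies where 4p + 10q = 43 and -12p + 4q = -24.
Solving simultaneously gives p = 103/34, q = 105/34.

p = 103/34, q = 105/34, maximum C = -94/17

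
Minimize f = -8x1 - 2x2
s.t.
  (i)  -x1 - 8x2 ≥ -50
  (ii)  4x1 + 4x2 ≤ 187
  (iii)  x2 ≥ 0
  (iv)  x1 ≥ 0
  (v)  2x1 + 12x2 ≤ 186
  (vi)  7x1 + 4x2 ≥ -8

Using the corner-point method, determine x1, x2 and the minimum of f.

x1 = 187/4, x2 = 0, minimum f = -374

At the optimal vertex, 4x1 + 4x2 = 187 and x2 = 0.
Solving simultaneously gives x1 = 187/4, x2 = 0.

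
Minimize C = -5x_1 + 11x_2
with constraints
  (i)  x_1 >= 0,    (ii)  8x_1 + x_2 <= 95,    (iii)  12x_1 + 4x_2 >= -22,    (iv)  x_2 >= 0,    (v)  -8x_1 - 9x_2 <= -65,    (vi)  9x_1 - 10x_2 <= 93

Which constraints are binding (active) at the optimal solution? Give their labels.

(iv) and (vi)

Vertices and C = -5x_1 + 11x_2:
  (0, 95) → C = 1045
  (0, 65/9) → C = 715/9
  (1043/89, 111/89) → C = -3994/89
  (65/8, 0) → C = -325/8
  (31/3, 0) → C = -155/3

The minimum is at (31/3, 0). Substituting into each constraint, equality holds for (iv) and (vi); the remaining constraints have slack.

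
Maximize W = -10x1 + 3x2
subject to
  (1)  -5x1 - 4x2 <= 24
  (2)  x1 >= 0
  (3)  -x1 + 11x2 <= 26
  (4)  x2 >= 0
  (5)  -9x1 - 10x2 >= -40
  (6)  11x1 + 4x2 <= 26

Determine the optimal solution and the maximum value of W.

The binding constraints are x1 = 0 and -x1 + 11x2 = 26.
Solving simultaneously gives x1 = 0, x2 = 26/11.

x1 = 0, x2 = 26/11, maximum W = 78/11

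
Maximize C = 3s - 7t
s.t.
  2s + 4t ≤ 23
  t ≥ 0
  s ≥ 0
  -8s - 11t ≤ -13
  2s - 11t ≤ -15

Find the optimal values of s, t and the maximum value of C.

Extreme points and C = 3s - 7t:
  (0, 23/4) → C = -161/4
  (193/30, 38/15) → C = 47/30
  (0, 15/11) → C = -105/11

s = 193/30, t = 38/15, maximum C = 47/30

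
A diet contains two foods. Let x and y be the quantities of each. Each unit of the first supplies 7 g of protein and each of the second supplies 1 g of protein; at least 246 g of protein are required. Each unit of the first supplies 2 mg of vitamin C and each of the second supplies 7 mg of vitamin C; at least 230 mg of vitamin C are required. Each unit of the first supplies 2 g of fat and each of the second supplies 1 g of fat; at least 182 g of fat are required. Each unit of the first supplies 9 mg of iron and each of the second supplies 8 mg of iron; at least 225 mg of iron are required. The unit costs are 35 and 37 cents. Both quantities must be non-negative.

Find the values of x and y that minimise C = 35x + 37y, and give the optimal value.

Extreme points and C = 35x + 37y:
  (0, 246) → C = 9102
  (115, 0) → C = 4025
  (64/5, 782/5) → C = 31174/5
  (87, 8) → C = 3341
The feasible region is unbounded (it extends along (0, 1), (1, 0)), but C strictly increases along every unbounded feasible direction, so there is no improving ray and the minimum is attained at a vertex.

x = 87, y = 8, minimum C = 3341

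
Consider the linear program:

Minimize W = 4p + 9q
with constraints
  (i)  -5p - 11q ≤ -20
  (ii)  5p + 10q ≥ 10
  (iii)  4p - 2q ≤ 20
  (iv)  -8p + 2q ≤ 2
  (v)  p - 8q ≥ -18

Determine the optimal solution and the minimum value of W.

p = 130/27, q = -10/27, minimum W = 430/27

Feasible corners and W = 4p + 9q:
  (130/27, -10/27) → W = 430/27
  (9/49, 85/49) → W = 801/49
  (98/15, 46/15) → W = 806/15
  (10/31, 71/31) → W = 679/31

The optimum lies where -5p - 11q = -20 and 4p - 2q = 20.
Solving simultaneously gives p = 130/27, q = -10/27.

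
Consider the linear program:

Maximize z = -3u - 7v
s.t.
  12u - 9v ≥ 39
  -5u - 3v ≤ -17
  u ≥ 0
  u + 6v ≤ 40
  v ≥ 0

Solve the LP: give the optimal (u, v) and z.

u = 17/5, v = 0, maximum z = -51/5

Extreme points and z = -3u - 7v:
  (10/3, 1/9) → z = -97/9
  (22/3, 49/9) → z = -541/9
  (17/5, 0) → z = -51/5
  (40, 0) → z = -120

The optimum lies where -5u - 3v = -17 and v = 0.
Solving simultaneously gives u = 17/5, v = 0.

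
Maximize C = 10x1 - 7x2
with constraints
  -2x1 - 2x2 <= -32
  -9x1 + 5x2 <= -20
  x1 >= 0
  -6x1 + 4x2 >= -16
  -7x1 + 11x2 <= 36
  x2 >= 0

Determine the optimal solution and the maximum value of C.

x1 = 8, x2 = 8, maximum C = 24

Corner points and C = 10x1 - 7x2:
  (8, 8) → C = 24
  (70/9, 74/9) → C = 182/9
  (160/19, 164/19) → C = 452/19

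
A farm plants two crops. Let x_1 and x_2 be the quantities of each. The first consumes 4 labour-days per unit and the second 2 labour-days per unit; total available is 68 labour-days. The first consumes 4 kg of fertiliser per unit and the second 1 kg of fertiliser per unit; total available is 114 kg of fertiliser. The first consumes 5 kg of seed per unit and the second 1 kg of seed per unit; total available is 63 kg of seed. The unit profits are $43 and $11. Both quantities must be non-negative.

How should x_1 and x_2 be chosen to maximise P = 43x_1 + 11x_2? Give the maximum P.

x_1 = 29/3, x_2 = 44/3, maximum P = 577

Extreme points and P = 43x_1 + 11x_2:
  (0, 0) → P = 0
  (0, 34) → P = 374
  (63/5, 0) → P = 2709/5
  (29/3, 44/3) → P = 577

The binding constraints are 4x_1 + 2x_2 = 68 and 5x_1 + x_2 = 63.
Solving simultaneously gives x_1 = 29/3, x_2 = 44/3.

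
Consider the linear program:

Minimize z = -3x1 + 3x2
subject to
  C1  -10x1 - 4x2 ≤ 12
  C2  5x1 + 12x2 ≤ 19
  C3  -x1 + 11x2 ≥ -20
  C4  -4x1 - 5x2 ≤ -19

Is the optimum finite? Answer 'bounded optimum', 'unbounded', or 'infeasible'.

Extreme points and z = -3x1 + 3x2:
  (449/67, -81/67) → z = -1590/67
  (133/23, -19/23) → z = -456/23
  (309/49, -61/49) → z = -1110/49
The feasible region has finitely many vertices and no improving ray; the minimum is -1590/67 at (449/67, -81/67).

bounded optimum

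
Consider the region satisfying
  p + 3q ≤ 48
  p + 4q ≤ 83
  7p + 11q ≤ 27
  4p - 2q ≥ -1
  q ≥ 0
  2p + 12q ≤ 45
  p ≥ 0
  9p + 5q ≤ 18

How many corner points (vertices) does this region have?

Pairwise boundary intersections that survive every other constraint:
  (43/58, 115/58)
  (63/64, 117/64)
  (0, 1/2)
  (0, 0)
  (2, 0)

5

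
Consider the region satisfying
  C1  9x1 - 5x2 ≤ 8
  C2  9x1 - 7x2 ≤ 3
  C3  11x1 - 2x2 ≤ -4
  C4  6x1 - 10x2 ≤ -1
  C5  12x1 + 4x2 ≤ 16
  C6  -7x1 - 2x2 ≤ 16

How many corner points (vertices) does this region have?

Of the 15 pairwise boundary intersections, those satisfying every inequality are:
  (-19/49, -13/98)
  (4/17, 56/17)
  (-81/41, -89/82)
  (-24, 76)

4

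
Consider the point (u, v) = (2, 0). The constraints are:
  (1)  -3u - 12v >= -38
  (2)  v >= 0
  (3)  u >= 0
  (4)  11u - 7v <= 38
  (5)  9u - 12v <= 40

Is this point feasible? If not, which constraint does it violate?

feasible

(1): -6 ≥ -38 ✓
(2): 0 ≥ 0 ✓
(3): 2 ≥ 0 ✓
(4): 22 ≤ 38 ✓
(5): 18 ≤ 40 ✓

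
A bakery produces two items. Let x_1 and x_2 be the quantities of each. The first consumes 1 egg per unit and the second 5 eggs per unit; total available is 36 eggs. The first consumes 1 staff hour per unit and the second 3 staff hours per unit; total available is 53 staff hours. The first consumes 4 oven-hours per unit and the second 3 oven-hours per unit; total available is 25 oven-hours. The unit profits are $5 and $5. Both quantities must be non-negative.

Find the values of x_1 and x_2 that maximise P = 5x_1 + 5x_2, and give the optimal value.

x_1 = 1, x_2 = 7, maximum P = 40

Feasible corners and P = 5x_1 + 5x_2:
  (0, 0) → P = 0
  (0, 36/5) → P = 36
  (25/4, 0) → P = 125/4
  (1, 7) → P = 40

The optimum lies where x_1 + 5x_2 = 36 and 4x_1 + 3x_2 = 25.
Solving simultaneously gives x_1 = 1, x_2 = 7.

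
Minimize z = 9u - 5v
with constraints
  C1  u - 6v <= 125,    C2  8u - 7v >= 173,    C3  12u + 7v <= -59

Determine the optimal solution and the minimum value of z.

u = 163/41, v = -827/41, minimum z = 5602/41

Vertices and z = 9u - 5v:
  (163/41, -827/41) → z = 5602/41
  (521/79, -1559/79) → z = 12484/79
  (57/10, -91/5) → z = 1423/10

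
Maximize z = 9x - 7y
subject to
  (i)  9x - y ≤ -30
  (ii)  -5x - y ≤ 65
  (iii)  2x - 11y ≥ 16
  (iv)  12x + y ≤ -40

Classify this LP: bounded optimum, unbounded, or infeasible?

bounded optimum

Vertices and z = 9x - 7y:
  (-95/14, -435/14) → z = 1095/7
  (-346/97, -204/97) → z = -1686/97
  (-233/19, -70/19) → z = -1607/19
The feasible region has finitely many vertices and no improving ray; the maximum is 1095/7 at (-95/14, -435/14).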